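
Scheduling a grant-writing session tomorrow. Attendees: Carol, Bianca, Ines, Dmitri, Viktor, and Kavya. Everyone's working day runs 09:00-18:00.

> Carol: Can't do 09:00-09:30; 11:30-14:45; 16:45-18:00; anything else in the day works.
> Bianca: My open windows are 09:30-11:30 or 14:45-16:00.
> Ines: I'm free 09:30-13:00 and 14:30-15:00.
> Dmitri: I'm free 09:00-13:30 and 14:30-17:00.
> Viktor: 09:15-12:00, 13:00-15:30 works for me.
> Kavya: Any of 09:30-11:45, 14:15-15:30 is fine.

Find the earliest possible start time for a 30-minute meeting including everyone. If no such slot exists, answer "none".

Carol free: 09:30-11:30, 14:45-16:45 (invert busy blocks within the working day).
Bianca free: 09:30-11:30, 14:45-16:00.
Ines free: 09:30-13:00, 14:30-15:00.
Dmitri free: 09:00-13:30, 14:30-17:00.
Viktor free: 09:15-12:00, 13:00-15:30.
Kavya free: 09:30-11:45, 14:15-15:30.
Carol ∩ Bianca: 09:30-11:30, 14:45-16:00.
Carol ∩ Bianca ∩ Ines: 09:30-11:30, 14:45-15:00.
Carol ∩ Bianca ∩ Ines ∩ Dmitri: 09:30-11:30, 14:45-15:00.
Carol ∩ Bianca ∩ Ines ∩ Dmitri ∩ Viktor: 09:30-11:30, 14:45-15:00.
Carol ∩ Bianca ∩ Ines ∩ Dmitri ∩ Viktor ∩ Kavya: 09:30-11:30, 14:45-15:00.
So the common availability across everyone is 09:30-11:30, 14:45-15:00.
The first common window of at least 30 minutes is 09:30-11:30, so the earliest start is 09:30.

09:30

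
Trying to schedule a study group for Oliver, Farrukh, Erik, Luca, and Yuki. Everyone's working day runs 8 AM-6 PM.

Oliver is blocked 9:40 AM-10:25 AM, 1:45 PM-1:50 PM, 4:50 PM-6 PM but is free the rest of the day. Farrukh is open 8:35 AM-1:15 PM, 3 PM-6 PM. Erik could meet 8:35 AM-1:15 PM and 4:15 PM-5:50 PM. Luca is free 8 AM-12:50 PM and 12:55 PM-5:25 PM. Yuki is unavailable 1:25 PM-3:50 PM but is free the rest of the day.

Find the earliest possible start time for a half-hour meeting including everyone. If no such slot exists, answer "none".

Oliver free: 08:00-09:40, 10:25-13:45, 13:50-16:50 (invert busy blocks within the working day).
Farrukh free: 08:35-13:15, 15:00-18:00.
Erik free: 08:35-13:15, 16:15-17:50.
Luca free: 08:00-12:50, 12:55-17:25.
Yuki free: 08:00-13:25, 15:50-18:00 (invert busy blocks within the working day).
Oliver ∩ Farrukh: 08:35-09:40, 10:25-13:15, 15:00-16:50.
Oliver ∩ Farrukh ∩ Erik: 08:35-09:40, 10:25-13:15, 16:15-16:50.
Oliver ∩ Farrukh ∩ Erik ∩ Luca: 08:35-09:40, 10:25-12:50, 12:55-13:15, 16:15-16:50.
Oliver ∩ Farrukh ∩ Erik ∩ Luca ∩ Yuki: 08:35-09:40, 10:25-12:50, 12:55-13:15, 16:15-16:50.
The first common window of at least 30 minutes is 08:35-09:40, so the earliest start is 08:35.

08:35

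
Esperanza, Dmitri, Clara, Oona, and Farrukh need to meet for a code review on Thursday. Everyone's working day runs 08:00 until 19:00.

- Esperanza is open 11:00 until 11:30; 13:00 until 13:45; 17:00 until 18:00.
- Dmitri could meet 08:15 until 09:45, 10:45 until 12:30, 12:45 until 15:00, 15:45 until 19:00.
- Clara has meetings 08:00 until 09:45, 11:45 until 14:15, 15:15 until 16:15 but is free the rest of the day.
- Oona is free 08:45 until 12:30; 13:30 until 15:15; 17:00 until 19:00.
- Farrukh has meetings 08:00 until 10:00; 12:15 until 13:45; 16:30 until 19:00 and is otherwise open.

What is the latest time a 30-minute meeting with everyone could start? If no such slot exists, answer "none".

11:00

Esperanza free: 11:00-11:30, 13:00-13:45, 17:00-18:00.
Dmitri free: 08:15-09:45, 10:45-12:30, 12:45-15:00, 15:45-19:00.
Clara free: 09:45-11:45, 14:15-15:15, 16:15-19:00 (invert busy blocks within the working day).
Oona free: 08:45-12:30, 13:30-15:15, 17:00-19:00.
Farrukh free: 10:00-12:15, 13:45-16:30 (invert busy blocks within the working day).
Esperanza ∩ Dmitri: 11:00-11:30, 13:00-13:45, 17:00-18:00.
Esperanza ∩ Dmitri ∩ Clara: 11:00-11:30, 17:00-18:00.
Esperanza ∩ Dmitri ∩ Clara ∩ Oona: 11:00-11:30, 17:00-18:00.
Esperanza ∩ Dmitri ∩ Clara ∩ Oona ∩ Farrukh: 11:00-11:30.
The last common window of at least 30 minutes is 11:00-11:30; a 30-minute meeting can start as late as 11:00 and still end by 11:30.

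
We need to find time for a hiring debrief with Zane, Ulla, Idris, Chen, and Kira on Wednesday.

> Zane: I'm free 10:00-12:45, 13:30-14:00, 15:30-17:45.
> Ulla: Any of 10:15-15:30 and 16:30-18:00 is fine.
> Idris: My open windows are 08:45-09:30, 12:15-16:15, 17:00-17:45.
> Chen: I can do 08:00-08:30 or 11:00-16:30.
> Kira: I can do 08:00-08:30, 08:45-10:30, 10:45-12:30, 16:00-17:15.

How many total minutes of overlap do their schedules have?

15

Zane ∩ Ulla: 10:15-12:45, 13:30-14:00, 16:30-17:45.
Zane ∩ Ulla ∩ Idris: 12:15-12:45, 13:30-14:00, 17:00-17:45.
Zane ∩ Ulla ∩ Idris ∩ Chen: 12:15-12:45, 13:30-14:00.
Zane ∩ Ulla ∩ Idris ∩ Chen ∩ Kira: 12:15-12:30.
So the common availability across everyone is 12:15-12:30.
That's a single block of 15 minutes.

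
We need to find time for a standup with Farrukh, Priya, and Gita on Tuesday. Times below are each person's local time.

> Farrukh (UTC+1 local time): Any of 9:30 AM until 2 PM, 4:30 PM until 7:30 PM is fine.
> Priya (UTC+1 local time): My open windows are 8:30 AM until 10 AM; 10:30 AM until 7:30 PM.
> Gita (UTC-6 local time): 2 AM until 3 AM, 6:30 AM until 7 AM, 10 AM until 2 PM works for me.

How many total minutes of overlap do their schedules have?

210

Farrukh in UTC: 08:30-13:00, 15:30-18:30 (subtract 1h to convert from UTC+1).
Priya in UTC: 07:30-09:00, 09:30-18:30 (subtract 1h to convert from UTC+1).
Gita in UTC: 08:00-09:00, 12:30-13:00, 16:00-20:00 (add 6h to convert from UTC-6).
Farrukh ∩ Priya: 08:30-09:00, 09:30-13:00, 15:30-18:30.
Farrukh ∩ Priya ∩ Gita: 08:30-09:00, 12:30-13:00, 16:00-18:30.
Summing the common windows: 30 + 30 + 150 = 210 minutes.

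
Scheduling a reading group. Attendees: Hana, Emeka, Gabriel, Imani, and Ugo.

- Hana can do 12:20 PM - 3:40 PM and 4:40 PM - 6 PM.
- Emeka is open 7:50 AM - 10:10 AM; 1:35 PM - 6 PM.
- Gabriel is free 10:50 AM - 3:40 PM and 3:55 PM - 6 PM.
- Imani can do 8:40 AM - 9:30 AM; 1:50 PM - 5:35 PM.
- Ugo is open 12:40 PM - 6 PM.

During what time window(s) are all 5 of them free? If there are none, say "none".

Hana ∩ Emeka: 13:35-15:40, 16:40-18:00.
Hana ∩ Emeka ∩ Gabriel: 13:35-15:40, 16:40-18:00.
Hana ∩ Emeka ∩ Gabriel ∩ Imani: 13:50-15:40, 16:40-17:35.
Hana ∩ Emeka ∩ Gabriel ∩ Imani ∩ Ugo: 13:50-15:40, 16:40-17:35.

13:50-15:40, 16:40-17:35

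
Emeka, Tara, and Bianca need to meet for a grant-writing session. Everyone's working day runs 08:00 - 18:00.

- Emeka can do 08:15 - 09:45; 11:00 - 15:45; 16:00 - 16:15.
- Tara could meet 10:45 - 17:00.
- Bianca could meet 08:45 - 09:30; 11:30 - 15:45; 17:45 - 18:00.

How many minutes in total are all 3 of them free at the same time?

255

Emeka ∩ Tara: 11:00-15:45, 16:00-16:15.
Emeka ∩ Tara ∩ Bianca: 11:30-15:45.
That's a single block of 255 minutes.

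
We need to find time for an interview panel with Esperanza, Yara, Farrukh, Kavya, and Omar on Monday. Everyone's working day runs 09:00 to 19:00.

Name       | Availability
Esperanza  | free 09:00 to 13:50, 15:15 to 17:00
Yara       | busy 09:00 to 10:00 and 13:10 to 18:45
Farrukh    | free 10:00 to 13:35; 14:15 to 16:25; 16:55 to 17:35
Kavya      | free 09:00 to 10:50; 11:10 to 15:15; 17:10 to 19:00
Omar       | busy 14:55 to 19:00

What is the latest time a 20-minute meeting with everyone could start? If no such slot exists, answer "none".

Esperanza free: 09:00-13:50, 15:15-17:00.
Yara free: 10:00-13:10, 18:45-19:00 (invert busy blocks within the working day).
Farrukh free: 10:00-13:35, 14:15-16:25, 16:55-17:35.
Kavya free: 09:00-10:50, 11:10-15:15, 17:10-19:00.
Omar free: 09:00-14:55 (invert busy blocks within the working day).
Esperanza ∩ Yara: 10:00-13:10.
Esperanza ∩ Yara ∩ Farrukh: 10:00-13:10.
Esperanza ∩ Yara ∩ Farrukh ∩ Kavya: 10:00-10:50, 11:10-13:10.
Esperanza ∩ Yara ∩ Farrukh ∩ Kavya ∩ Omar: 10:00-10:50, 11:10-13:10.
So the common availability across everyone is 10:00-10:50, 11:10-13:10.
The last common window of at least 20 minutes is 11:10-13:10; a 20-minute meeting can start as late as 12:50 and still end by 13:10.

12:50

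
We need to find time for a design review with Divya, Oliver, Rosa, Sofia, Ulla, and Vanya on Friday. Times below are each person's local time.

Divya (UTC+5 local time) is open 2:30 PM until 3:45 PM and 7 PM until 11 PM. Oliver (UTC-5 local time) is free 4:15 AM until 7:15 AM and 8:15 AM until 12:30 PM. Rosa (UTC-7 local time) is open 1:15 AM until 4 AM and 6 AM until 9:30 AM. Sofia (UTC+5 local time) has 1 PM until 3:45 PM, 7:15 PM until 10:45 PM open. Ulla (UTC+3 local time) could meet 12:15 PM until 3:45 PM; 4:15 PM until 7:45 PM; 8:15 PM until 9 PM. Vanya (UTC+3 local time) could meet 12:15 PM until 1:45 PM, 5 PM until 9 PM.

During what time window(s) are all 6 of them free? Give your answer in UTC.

09:30-10:45, 14:15-16:30

Divya in UTC: 09:30-10:45, 14:00-18:00 (subtract 5h to convert from UTC+5).
Oliver in UTC: 09:15-12:15, 13:15-17:30 (add 5h to convert from UTC-5).
Rosa in UTC: 08:15-11:00, 13:00-16:30 (add 7h to convert from UTC-7).
Sofia in UTC: 08:00-10:45, 14:15-17:45 (subtract 5h to convert from UTC+5).
Ulla in UTC: 09:15-12:45, 13:15-16:45, 17:15-18:00 (subtract 3h to convert from UTC+3).
Vanya in UTC: 09:15-10:45, 14:00-18:00 (subtract 3h to convert from UTC+3).
Divya ∩ Oliver: 09:30-10:45, 14:00-17:30.
Divya ∩ Oliver ∩ Rosa: 09:30-10:45, 14:00-16:30.
Divya ∩ Oliver ∩ Rosa ∩ Sofia: 09:30-10:45, 14:15-16:30.
Divya ∩ Oliver ∩ Rosa ∩ Sofia ∩ Ulla: 09:30-10:45, 14:15-16:30.
Divya ∩ Oliver ∩ Rosa ∩ Sofia ∩ Ulla ∩ Vanya: 09:30-10:45, 14:15-16:30.
Those are the intersection windows.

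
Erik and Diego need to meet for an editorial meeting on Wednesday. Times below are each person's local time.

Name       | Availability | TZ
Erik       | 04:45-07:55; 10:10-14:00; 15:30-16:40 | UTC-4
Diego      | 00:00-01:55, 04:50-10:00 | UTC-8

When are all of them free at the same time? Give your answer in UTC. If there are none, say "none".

08:45-09:55, 14:10-18:00

Erik in UTC: 08:45-11:55, 14:10-18:00, 19:30-20:40 (add 4h to convert from UTC-4).
Diego in UTC: 08:00-09:55, 12:50-18:00 (add 8h to convert from UTC-8).
Erik ∩ Diego: 08:45-09:55, 14:10-18:00.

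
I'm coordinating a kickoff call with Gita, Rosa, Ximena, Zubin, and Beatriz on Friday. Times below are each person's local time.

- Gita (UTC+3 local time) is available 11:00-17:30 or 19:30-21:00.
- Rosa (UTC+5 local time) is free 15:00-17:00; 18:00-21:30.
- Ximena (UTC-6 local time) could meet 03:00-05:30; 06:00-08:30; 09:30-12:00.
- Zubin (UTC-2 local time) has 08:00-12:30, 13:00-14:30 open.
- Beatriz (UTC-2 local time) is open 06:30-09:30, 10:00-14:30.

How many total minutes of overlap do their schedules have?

Gita in UTC: 08:00-14:30, 16:30-18:00 (subtract 3h to convert from UTC+3).
Rosa in UTC: 10:00-12:00, 13:00-16:30 (subtract 5h to convert from UTC+5).
Ximena in UTC: 09:00-11:30, 12:00-14:30, 15:30-18:00 (add 6h to convert from UTC-6).
Zubin in UTC: 10:00-14:30, 15:00-16:30 (add 2h to convert from UTC-2).
Beatriz in UTC: 08:30-11:30, 12:00-16:30 (add 2h to convert from UTC-2).
Gita ∩ Rosa: 10:00-12:00, 13:00-14:30.
Gita ∩ Rosa ∩ Ximena: 10:00-11:30, 13:00-14:30.
Gita ∩ Rosa ∩ Ximena ∩ Zubin: 10:00-11:30, 13:00-14:30.
Gita ∩ Rosa ∩ Ximena ∩ Zubin ∩ Beatriz: 10:00-11:30, 13:00-14:30.
Those are the intersection windows.
Summing the common windows: 90 + 90 = 180 minutes.

180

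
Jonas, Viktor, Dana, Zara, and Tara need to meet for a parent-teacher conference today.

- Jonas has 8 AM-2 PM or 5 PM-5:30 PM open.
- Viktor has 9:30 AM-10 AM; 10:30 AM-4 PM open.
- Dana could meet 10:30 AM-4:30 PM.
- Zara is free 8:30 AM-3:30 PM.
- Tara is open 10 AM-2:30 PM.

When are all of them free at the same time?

Jonas ∩ Viktor: 09:30-10:00, 10:30-14:00.
Jonas ∩ Viktor ∩ Dana: 10:30-14:00.
Jonas ∩ Viktor ∩ Dana ∩ Zara: 10:30-14:00.
Jonas ∩ Viktor ∩ Dana ∩ Zara ∩ Tara: 10:30-14:00.
Those are the intersection windows.

10:30-14:00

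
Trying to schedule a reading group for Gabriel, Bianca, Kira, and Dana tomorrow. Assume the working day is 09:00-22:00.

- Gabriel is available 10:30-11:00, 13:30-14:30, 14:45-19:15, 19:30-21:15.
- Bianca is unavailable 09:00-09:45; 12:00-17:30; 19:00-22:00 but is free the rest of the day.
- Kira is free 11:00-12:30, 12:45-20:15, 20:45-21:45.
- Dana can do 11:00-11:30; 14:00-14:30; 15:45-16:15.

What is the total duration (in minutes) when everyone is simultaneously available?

Gabriel free: 10:30-11:00, 13:30-14:30, 14:45-19:15, 19:30-21:15.
Bianca free: 09:45-12:00, 17:30-19:00 (invert busy blocks within the working day).
Kira free: 11:00-12:30, 12:45-20:15, 20:45-21:45.
Dana free: 11:00-11:30, 14:00-14:30, 15:45-16:15.
Gabriel ∩ Bianca: 10:30-11:00, 17:30-19:00.
Gabriel ∩ Bianca ∩ Kira: 17:30-19:00.
Gabriel ∩ Bianca ∩ Kira ∩ Dana: ∅.
There is no time when everyone is free.
There is no common window, so the total is 0 minutes.

0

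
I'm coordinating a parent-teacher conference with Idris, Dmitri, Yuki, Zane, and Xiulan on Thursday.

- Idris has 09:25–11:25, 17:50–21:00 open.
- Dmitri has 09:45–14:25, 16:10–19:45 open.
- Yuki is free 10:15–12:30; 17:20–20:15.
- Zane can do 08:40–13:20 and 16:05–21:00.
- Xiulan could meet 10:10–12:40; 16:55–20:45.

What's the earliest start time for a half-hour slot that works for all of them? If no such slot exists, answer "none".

10:15

Idris ∩ Dmitri: 09:45-11:25, 17:50-19:45.
Idris ∩ Dmitri ∩ Yuki: 10:15-11:25, 17:50-19:45.
Idris ∩ Dmitri ∩ Yuki ∩ Zane: 10:15-11:25, 17:50-19:45.
Idris ∩ Dmitri ∩ Yuki ∩ Zane ∩ Xiulan: 10:15-11:25, 17:50-19:45.
Those are the intersection windows.
The first common window of at least 30 minutes is 10:15-11:25, so the earliest start is 10:15.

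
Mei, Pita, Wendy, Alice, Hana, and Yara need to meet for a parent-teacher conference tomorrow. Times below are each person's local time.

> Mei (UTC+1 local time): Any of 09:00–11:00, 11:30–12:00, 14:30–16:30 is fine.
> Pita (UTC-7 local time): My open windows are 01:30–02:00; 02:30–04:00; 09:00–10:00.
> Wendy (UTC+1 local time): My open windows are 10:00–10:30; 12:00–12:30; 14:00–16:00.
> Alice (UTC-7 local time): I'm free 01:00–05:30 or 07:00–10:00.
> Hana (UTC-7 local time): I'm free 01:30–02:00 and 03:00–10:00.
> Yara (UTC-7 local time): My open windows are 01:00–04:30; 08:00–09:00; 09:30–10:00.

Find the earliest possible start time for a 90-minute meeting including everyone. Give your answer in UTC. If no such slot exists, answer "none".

Mei in UTC: 08:00-10:00, 10:30-11:00, 13:30-15:30 (subtract 1h to convert from UTC+1).
Pita in UTC: 08:30-09:00, 09:30-11:00, 16:00-17:00 (add 7h to convert from UTC-7).
Wendy in UTC: 09:00-09:30, 11:00-11:30, 13:00-15:00 (subtract 1h to convert from UTC+1).
Alice in UTC: 08:00-12:30, 14:00-17:00 (add 7h to convert from UTC-7).
Hana in UTC: 08:30-09:00, 10:00-17:00 (add 7h to convert from UTC-7).
Yara in UTC: 08:00-11:30, 15:00-16:00, 16:30-17:00 (add 7h to convert from UTC-7).
Mei ∩ Pita: 08:30-09:00, 09:30-10:00, 10:30-11:00.
Mei ∩ Pita ∩ Wendy: ∅.
Mei ∩ Pita ∩ Wendy ∩ Alice: ∅.
Mei ∩ Pita ∩ Wendy ∩ Alice ∩ Hana: ∅.
Mei ∩ Pita ∩ Wendy ∩ Alice ∩ Hana ∩ Yara: ∅.
There is no time when everyone is free.
No common window is at least 90 minutes long.

none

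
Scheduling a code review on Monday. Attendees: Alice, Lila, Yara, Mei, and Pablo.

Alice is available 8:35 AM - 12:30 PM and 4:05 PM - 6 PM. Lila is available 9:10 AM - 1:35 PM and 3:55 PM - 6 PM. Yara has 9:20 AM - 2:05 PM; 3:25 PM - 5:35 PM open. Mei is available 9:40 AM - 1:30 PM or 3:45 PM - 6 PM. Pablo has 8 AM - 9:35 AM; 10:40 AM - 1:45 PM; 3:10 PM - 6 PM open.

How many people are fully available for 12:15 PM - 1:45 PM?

2

Yara and Pablo can make the full 12:15-13:45 slot — that's 2.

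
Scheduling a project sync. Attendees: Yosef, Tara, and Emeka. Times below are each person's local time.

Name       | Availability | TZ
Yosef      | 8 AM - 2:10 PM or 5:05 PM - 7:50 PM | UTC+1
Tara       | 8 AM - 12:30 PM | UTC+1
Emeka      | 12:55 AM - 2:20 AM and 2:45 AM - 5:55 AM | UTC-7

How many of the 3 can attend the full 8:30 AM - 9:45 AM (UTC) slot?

Yosef in UTC: 07:00-13:10, 16:05-18:50 (subtract 1h to convert from UTC+1).
Tara in UTC: 07:00-11:30 (subtract 1h to convert from UTC+1).
Emeka in UTC: 07:55-09:20, 09:45-12:55 (add 7h to convert from UTC-7).
Yosef and Tara can make the full 08:30-09:45 slot — that's 2.

2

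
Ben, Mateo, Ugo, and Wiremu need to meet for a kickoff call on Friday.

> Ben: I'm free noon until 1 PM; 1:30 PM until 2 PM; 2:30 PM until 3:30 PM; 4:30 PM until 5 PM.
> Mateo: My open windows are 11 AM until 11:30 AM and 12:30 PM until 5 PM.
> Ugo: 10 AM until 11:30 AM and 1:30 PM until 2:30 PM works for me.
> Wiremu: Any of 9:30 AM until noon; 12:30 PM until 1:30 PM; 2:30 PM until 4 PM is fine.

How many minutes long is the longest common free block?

0

Ben ∩ Mateo: 12:30-13:00, 13:30-14:00, 14:30-15:30, 16:30-17:00.
Ben ∩ Mateo ∩ Ugo: 13:30-14:00.
Ben ∩ Mateo ∩ Ugo ∩ Wiremu: ∅.
There is no time when everyone is free.
No common window exists, so the longest block is 0 minutes.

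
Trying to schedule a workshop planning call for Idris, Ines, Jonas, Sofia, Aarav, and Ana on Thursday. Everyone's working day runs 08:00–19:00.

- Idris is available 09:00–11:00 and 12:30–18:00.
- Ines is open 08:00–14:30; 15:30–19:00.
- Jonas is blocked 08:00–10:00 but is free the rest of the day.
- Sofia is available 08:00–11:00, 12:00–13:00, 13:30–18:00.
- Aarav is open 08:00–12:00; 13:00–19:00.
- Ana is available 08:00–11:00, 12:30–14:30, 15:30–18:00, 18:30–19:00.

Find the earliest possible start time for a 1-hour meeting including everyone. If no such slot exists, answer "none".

Idris free: 09:00-11:00, 12:30-18:00.
Ines free: 08:00-14:30, 15:30-19:00.
Jonas free: 10:00-19:00 (invert busy blocks within the working day).
Sofia free: 08:00-11:00, 12:00-13:00, 13:30-18:00.
Aarav free: 08:00-12:00, 13:00-19:00.
Ana free: 08:00-11:00, 12:30-14:30, 15:30-18:00, 18:30-19:00.
Idris ∩ Ines: 09:00-11:00, 12:30-14:30, 15:30-18:00.
Idris ∩ Ines ∩ Jonas: 10:00-11:00, 12:30-14:30, 15:30-18:00.
Idris ∩ Ines ∩ Jonas ∩ Sofia: 10:00-11:00, 12:30-13:00, 13:30-14:30, 15:30-18:00.
Idris ∩ Ines ∩ Jonas ∩ Sofia ∩ Aarav: 10:00-11:00, 13:30-14:30, 15:30-18:00.
Idris ∩ Ines ∩ Jonas ∩ Sofia ∩ Aarav ∩ Ana: 10:00-11:00, 13:30-14:30, 15:30-18:00.
Those are the intersection windows.
The first common window of at least 60 minutes is 10:00-11:00, so the earliest start is 10:00.

10:00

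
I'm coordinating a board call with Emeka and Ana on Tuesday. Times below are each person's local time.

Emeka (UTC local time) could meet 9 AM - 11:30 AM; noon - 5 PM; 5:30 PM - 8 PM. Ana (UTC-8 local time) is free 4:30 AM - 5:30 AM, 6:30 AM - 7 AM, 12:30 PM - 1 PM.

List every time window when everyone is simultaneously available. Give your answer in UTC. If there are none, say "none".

12:30-13:30, 14:30-15:00

Emeka in UTC: 09:00-11:30, 12:00-17:00, 17:30-20:00.
Ana in UTC: 12:30-13:30, 14:30-15:00, 20:30-21:00 (add 8h to convert from UTC-8).
Emeka ∩ Ana: 12:30-13:30, 14:30-15:00.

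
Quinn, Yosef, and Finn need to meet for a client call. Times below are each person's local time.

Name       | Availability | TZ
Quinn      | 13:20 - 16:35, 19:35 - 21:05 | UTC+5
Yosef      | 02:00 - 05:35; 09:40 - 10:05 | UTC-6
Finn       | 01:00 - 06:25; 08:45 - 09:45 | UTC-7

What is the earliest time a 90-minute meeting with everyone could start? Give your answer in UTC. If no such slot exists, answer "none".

08:20

Quinn in UTC: 08:20-11:35, 14:35-16:05 (subtract 5h to convert from UTC+5).
Yosef in UTC: 08:00-11:35, 15:40-16:05 (add 6h to convert from UTC-6).
Finn in UTC: 08:00-13:25, 15:45-16:45 (add 7h to convert from UTC-7).
Quinn ∩ Yosef: 08:20-11:35, 15:40-16:05.
Quinn ∩ Yosef ∩ Finn: 08:20-11:35, 15:45-16:05.
The first common window of at least 90 minutes is 08:20-11:35, so the earliest start is 08:20.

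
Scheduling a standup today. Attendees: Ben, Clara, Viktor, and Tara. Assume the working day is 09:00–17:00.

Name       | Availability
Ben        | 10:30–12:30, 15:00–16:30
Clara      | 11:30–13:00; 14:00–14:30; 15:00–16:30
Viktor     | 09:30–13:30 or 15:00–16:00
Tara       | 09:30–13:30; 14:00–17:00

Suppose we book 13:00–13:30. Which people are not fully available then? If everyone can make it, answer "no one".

Ben: not fully free for 13:00-13:30. Clara: not fully free for 13:00-13:30. Viktor: free for 13:00-13:30. Tara: free for 13:00-13:30.

Ben, Clara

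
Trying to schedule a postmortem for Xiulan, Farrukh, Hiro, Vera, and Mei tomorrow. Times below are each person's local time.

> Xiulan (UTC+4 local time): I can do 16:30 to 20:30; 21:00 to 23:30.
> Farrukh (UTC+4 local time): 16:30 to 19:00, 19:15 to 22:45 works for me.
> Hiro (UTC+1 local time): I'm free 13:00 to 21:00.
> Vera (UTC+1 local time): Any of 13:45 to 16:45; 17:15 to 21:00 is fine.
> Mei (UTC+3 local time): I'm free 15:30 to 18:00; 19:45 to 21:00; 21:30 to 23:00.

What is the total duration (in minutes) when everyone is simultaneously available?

210

Xiulan in UTC: 12:30-16:30, 17:00-19:30 (subtract 4h to convert from UTC+4).
Farrukh in UTC: 12:30-15:00, 15:15-18:45 (subtract 4h to convert from UTC+4).
Hiro in UTC: 12:00-20:00 (subtract 1h to convert from UTC+1).
Vera in UTC: 12:45-15:45, 16:15-20:00 (subtract 1h to convert from UTC+1).
Mei in UTC: 12:30-15:00, 16:45-18:00, 18:30-20:00 (subtract 3h to convert from UTC+3).
Xiulan ∩ Farrukh: 12:30-15:00, 15:15-16:30, 17:00-18:45.
Xiulan ∩ Farrukh ∩ Hiro: 12:30-15:00, 15:15-16:30, 17:00-18:45.
Xiulan ∩ Farrukh ∩ Hiro ∩ Vera: 12:45-15:00, 15:15-15:45, 16:15-16:30, 17:00-18:45.
Xiulan ∩ Farrukh ∩ Hiro ∩ Vera ∩ Mei: 12:45-15:00, 17:00-18:00, 18:30-18:45.
Summing the common windows: 135 + 60 + 15 = 210 minutes.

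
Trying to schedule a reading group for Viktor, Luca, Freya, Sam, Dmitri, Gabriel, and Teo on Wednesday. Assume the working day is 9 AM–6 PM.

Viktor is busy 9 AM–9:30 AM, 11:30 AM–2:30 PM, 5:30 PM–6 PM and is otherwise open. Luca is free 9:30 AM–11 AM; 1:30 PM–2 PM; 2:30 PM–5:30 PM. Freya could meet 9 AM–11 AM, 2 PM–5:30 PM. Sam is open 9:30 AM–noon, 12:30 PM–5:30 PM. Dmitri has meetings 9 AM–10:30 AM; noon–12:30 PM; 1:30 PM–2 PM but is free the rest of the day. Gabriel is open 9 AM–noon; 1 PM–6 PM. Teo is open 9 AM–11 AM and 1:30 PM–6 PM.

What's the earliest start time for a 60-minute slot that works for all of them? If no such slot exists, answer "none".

Viktor free: 09:30-11:30, 14:30-17:30 (invert busy blocks within the working day).
Luca free: 09:30-11:00, 13:30-14:00, 14:30-17:30.
Freya free: 09:00-11:00, 14:00-17:30.
Sam free: 09:30-12:00, 12:30-17:30.
Dmitri free: 10:30-12:00, 12:30-13:30, 14:00-18:00 (invert busy blocks within the working day).
Gabriel free: 09:00-12:00, 13:00-18:00.
Teo free: 09:00-11:00, 13:30-18:00.
Viktor ∩ Luca: 09:30-11:00, 14:30-17:30.
Viktor ∩ Luca ∩ Freya: 09:30-11:00, 14:30-17:30.
Viktor ∩ Luca ∩ Freya ∩ Sam: 09:30-11:00, 14:30-17:30.
Viktor ∩ Luca ∩ Freya ∩ Sam ∩ Dmitri: 10:30-11:00, 14:30-17:30.
Viktor ∩ Luca ∩ Freya ∩ Sam ∩ Dmitri ∩ Gabriel: 10:30-11:00, 14:30-17:30.
Viktor ∩ Luca ∩ Freya ∩ Sam ∩ Dmitri ∩ Gabriel ∩ Teo: 10:30-11:00, 14:30-17:30.
The first common window of at least 60 minutes is 14:30-17:30, so the earliest start is 14:30.

14:30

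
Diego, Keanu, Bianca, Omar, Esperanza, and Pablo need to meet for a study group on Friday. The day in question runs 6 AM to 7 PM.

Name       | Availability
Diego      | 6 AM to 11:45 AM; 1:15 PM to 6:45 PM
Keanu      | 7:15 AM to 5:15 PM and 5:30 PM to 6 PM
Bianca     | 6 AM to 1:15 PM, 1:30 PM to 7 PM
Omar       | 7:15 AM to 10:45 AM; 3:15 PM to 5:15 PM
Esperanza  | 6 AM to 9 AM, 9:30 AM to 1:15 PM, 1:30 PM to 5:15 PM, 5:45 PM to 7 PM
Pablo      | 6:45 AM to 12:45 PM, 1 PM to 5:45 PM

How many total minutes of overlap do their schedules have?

Diego ∩ Keanu: 07:15-11:45, 13:15-17:15, 17:30-18:00.
Diego ∩ Keanu ∩ Bianca: 07:15-11:45, 13:30-17:15, 17:30-18:00.
Diego ∩ Keanu ∩ Bianca ∩ Omar: 07:15-10:45, 15:15-17:15.
Diego ∩ Keanu ∩ Bianca ∩ Omar ∩ Esperanza: 07:15-09:00, 09:30-10:45, 15:15-17:15.
Diego ∩ Keanu ∩ Bianca ∩ Omar ∩ Esperanza ∩ Pablo: 07:15-09:00, 09:30-10:45, 15:15-17:15.
Summing the common windows: 105 + 75 + 120 = 300 minutes.

300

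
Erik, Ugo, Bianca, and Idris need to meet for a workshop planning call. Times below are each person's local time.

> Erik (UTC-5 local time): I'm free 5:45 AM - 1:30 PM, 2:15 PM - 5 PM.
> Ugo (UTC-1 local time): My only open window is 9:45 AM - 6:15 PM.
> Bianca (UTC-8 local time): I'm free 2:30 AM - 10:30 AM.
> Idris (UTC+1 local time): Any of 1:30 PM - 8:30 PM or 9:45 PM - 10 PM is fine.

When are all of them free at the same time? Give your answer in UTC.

12:30-18:30

Erik in UTC: 10:45-18:30, 19:15-22:00 (add 5h to convert from UTC-5).
Ugo in UTC: 10:45-19:15 (add 1h to convert from UTC-1).
Bianca in UTC: 10:30-18:30 (add 8h to convert from UTC-8).
Idris in UTC: 12:30-19:30, 20:45-21:00 (subtract 1h to convert from UTC+1).
Erik ∩ Ugo: 10:45-18:30.
Erik ∩ Ugo ∩ Bianca: 10:45-18:30.
Erik ∩ Ugo ∩ Bianca ∩ Idris: 12:30-18:30.
So the common availability across everyone is 12:30-18:30.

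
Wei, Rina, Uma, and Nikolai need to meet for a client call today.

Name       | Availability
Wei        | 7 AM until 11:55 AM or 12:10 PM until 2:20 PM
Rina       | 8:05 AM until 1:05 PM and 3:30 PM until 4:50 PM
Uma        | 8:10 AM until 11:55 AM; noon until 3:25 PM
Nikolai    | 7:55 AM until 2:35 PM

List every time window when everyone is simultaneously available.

08:10-11:55, 12:10-13:05

Wei ∩ Rina: 08:05-11:55, 12:10-13:05.
Wei ∩ Rina ∩ Uma: 08:10-11:55, 12:10-13:05.
Wei ∩ Rina ∩ Uma ∩ Nikolai: 08:10-11:55, 12:10-13:05.
Those are the intersection windows.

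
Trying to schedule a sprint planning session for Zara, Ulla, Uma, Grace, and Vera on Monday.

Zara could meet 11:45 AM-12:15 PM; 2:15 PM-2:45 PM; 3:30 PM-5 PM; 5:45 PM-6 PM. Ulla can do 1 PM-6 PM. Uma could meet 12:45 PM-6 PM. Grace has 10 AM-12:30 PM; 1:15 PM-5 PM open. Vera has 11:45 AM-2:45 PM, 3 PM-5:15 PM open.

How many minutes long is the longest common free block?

90

Zara ∩ Ulla: 14:15-14:45, 15:30-17:00, 17:45-18:00.
Zara ∩ Ulla ∩ Uma: 14:15-14:45, 15:30-17:00, 17:45-18:00.
Zara ∩ Ulla ∩ Uma ∩ Grace: 14:15-14:45, 15:30-17:00.
Zara ∩ Ulla ∩ Uma ∩ Grace ∩ Vera: 14:15-14:45, 15:30-17:00.
So the common availability across everyone is 14:15-14:45, 15:30-17:00.
The longest is 15:30-17:00 at 90 minutes.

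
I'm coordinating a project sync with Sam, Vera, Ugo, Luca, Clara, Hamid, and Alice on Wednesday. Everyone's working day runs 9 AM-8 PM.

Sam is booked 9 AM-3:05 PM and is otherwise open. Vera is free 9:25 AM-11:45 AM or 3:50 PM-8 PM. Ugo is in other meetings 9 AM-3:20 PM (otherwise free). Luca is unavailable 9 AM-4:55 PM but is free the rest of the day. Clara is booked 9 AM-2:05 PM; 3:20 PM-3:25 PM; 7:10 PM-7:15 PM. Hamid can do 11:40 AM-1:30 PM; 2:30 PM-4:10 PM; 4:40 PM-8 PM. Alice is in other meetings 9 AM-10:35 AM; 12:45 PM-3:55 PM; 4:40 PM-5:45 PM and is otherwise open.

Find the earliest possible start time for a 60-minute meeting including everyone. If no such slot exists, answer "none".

Sam free: 15:05-20:00 (invert busy blocks within the working day).
Vera free: 09:25-11:45, 15:50-20:00.
Ugo free: 15:20-20:00 (invert busy blocks within the working day).
Luca free: 16:55-20:00 (invert busy blocks within the working day).
Clara free: 14:05-15:20, 15:25-19:10, 19:15-20:00 (invert busy blocks within the working day).
Hamid free: 11:40-13:30, 14:30-16:10, 16:40-20:00.
Alice free: 10:35-12:45, 15:55-16:40, 17:45-20:00 (invert busy blocks within the working day).
Sam ∩ Vera: 15:50-20:00.
Sam ∩ Vera ∩ Ugo: 15:50-20:00.
Sam ∩ Vera ∩ Ugo ∩ Luca: 16:55-20:00.
Sam ∩ Vera ∩ Ugo ∩ Luca ∩ Clara: 16:55-19:10, 19:15-20:00.
Sam ∩ Vera ∩ Ugo ∩ Luca ∩ Clara ∩ Hamid: 16:55-19:10, 19:15-20:00.
Sam ∩ Vera ∩ Ugo ∩ Luca ∩ Clara ∩ Hamid ∩ Alice: 17:45-19:10, 19:15-20:00.
So the common availability across everyone is 17:45-19:10, 19:15-20:00.
The first common window of at least 60 minutes is 17:45-19:10, so the earliest start is 17:45.

17:45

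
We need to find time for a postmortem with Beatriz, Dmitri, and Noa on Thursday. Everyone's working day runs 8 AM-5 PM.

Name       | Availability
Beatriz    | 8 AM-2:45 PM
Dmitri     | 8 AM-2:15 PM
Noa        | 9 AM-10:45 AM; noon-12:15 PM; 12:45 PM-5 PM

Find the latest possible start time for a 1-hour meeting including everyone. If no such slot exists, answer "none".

13:15

Beatriz ∩ Dmitri: 08:00-14:15.
Beatriz ∩ Dmitri ∩ Noa: 09:00-10:45, 12:00-12:15, 12:45-14:15.
Those are the intersection windows.
The last common window of at least 60 minutes is 12:45-14:15; a 60-minute meeting can start as late as 13:15 and still end by 14:15.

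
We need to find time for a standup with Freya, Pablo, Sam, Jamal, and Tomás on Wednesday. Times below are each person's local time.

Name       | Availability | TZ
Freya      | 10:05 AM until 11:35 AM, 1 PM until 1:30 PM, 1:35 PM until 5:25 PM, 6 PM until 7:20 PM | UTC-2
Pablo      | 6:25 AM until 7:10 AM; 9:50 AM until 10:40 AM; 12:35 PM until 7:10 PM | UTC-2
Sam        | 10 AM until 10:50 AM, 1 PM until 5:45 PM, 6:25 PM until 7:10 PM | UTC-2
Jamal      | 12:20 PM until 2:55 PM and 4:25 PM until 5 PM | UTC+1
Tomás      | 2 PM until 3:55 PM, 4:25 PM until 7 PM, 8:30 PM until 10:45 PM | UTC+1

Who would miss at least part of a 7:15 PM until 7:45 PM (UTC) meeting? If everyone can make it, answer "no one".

Freya, Jamal, Tomás

Freya in UTC: 12:05-13:35, 15:00-15:30, 15:35-19:25, 20:00-21:20 (add 2h to convert from UTC-2).
Pablo in UTC: 08:25-09:10, 11:50-12:40, 14:35-21:10 (add 2h to convert from UTC-2).
Sam in UTC: 12:00-12:50, 15:00-19:45, 20:25-21:10 (add 2h to convert from UTC-2).
Jamal in UTC: 11:20-13:55, 15:25-16:00 (subtract 1h to convert from UTC+1).
Tomás in UTC: 13:00-14:55, 15:25-18:00, 19:30-21:45 (subtract 1h to convert from UTC+1).
Freya: not fully free for 19:15-19:45. Pablo: free for 19:15-19:45. Sam: free for 19:15-19:45. Jamal: not fully free for 19:15-19:45. Tomás: not fully free for 19:15-19:45.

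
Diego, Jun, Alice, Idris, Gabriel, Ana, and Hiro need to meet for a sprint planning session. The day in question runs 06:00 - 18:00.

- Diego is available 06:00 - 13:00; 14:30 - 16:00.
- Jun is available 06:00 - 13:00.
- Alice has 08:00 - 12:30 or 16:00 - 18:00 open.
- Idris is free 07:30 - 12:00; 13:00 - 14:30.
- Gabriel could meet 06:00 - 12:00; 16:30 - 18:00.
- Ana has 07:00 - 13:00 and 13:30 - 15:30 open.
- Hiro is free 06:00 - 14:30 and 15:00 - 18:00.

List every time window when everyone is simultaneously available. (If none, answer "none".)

Diego ∩ Jun: 06:00-13:00.
Diego ∩ Jun ∩ Alice: 08:00-12:30.
Diego ∩ Jun ∩ Alice ∩ Idris: 08:00-12:00.
Diego ∩ Jun ∩ Alice ∩ Idris ∩ Gabriel: 08:00-12:00.
Diego ∩ Jun ∩ Alice ∩ Idris ∩ Gabriel ∩ Ana: 08:00-12:00.
Diego ∩ Jun ∩ Alice ∩ Idris ∩ Gabriel ∩ Ana ∩ Hiro: 08:00-12:00.

08:00-12:00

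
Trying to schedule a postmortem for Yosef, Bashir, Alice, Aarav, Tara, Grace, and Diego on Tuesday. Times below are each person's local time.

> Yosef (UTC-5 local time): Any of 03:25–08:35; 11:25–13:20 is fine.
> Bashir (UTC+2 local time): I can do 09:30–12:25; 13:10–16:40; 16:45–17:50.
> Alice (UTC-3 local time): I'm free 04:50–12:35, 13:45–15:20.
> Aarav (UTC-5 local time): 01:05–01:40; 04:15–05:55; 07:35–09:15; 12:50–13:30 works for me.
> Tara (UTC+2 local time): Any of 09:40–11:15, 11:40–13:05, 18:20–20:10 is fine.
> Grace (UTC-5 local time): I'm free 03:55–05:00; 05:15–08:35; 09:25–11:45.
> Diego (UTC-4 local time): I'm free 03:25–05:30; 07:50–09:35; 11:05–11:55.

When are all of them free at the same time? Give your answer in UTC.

none

Yosef in UTC: 08:25-13:35, 16:25-18:20 (add 5h to convert from UTC-5).
Bashir in UTC: 07:30-10:25, 11:10-14:40, 14:45-15:50 (subtract 2h to convert from UTC+2).
Alice in UTC: 07:50-15:35, 16:45-18:20 (add 3h to convert from UTC-3).
Aarav in UTC: 06:05-06:40, 09:15-10:55, 12:35-14:15, 17:50-18:30 (add 5h to convert from UTC-5).
Tara in UTC: 07:40-09:15, 09:40-11:05, 16:20-18:10 (subtract 2h to convert from UTC+2).
Grace in UTC: 08:55-10:00, 10:15-13:35, 14:25-16:45 (add 5h to convert from UTC-5).
Diego in UTC: 07:25-09:30, 11:50-13:35, 15:05-15:55 (add 4h to convert from UTC-4).
Yosef ∩ Bashir: 08:25-10:25, 11:10-13:35.
Yosef ∩ Bashir ∩ Alice: 08:25-10:25, 11:10-13:35.
Yosef ∩ Bashir ∩ Alice ∩ Aarav: 09:15-10:25, 12:35-13:35.
Yosef ∩ Bashir ∩ Alice ∩ Aarav ∩ Tara: 09:40-10:25.
Yosef ∩ Bashir ∩ Alice ∩ Aarav ∩ Tara ∩ Grace: 09:40-10:00, 10:15-10:25.
Yosef ∩ Bashir ∩ Alice ∩ Aarav ∩ Tara ∩ Grace ∩ Diego: ∅.
There is no time when everyone is free.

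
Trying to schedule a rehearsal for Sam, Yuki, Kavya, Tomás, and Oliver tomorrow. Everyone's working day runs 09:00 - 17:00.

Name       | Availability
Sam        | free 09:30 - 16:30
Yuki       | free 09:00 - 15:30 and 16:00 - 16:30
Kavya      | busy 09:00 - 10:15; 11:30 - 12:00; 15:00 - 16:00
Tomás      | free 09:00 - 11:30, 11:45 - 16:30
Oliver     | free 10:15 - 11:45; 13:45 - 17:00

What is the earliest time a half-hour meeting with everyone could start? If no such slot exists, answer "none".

10:15

Sam free: 09:30-16:30.
Yuki free: 09:00-15:30, 16:00-16:30.
Kavya free: 10:15-11:30, 12:00-15:00, 16:00-17:00 (invert busy blocks within the working day).
Tomás free: 09:00-11:30, 11:45-16:30.
Oliver free: 10:15-11:45, 13:45-17:00.
Sam ∩ Yuki: 09:30-15:30, 16:00-16:30.
Sam ∩ Yuki ∩ Kavya: 10:15-11:30, 12:00-15:00, 16:00-16:30.
Sam ∩ Yuki ∩ Kavya ∩ Tomás: 10:15-11:30, 12:00-15:00, 16:00-16:30.
Sam ∩ Yuki ∩ Kavya ∩ Tomás ∩ Oliver: 10:15-11:30, 13:45-15:00, 16:00-16:30.
The first common window of at least 30 minutes is 10:15-11:30, so the earliest start is 10:15.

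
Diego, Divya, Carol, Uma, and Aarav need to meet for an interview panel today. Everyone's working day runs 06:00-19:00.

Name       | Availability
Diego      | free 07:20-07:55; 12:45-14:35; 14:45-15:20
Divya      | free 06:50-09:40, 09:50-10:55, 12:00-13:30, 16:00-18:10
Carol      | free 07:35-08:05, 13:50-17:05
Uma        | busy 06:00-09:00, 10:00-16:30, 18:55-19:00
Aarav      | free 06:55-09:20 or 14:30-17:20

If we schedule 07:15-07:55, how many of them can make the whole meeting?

2

Diego free: 07:20-07:55, 12:45-14:35, 14:45-15:20.
Divya free: 06:50-09:40, 09:50-10:55, 12:00-13:30, 16:00-18:10.
Carol free: 07:35-08:05, 13:50-17:05.
Uma free: 09:00-10:00, 16:30-18:55 (invert busy blocks within the working day).
Aarav free: 06:55-09:20, 14:30-17:20.
Divya and Aarav can make the full 07:15-07:55 slot — that's 2.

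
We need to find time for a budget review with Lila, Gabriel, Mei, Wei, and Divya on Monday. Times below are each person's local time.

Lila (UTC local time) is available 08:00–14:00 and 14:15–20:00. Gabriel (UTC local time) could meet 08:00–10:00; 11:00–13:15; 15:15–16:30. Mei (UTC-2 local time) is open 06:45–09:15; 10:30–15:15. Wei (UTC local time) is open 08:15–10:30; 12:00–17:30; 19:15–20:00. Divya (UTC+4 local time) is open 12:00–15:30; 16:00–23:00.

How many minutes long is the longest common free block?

75

Lila in UTC: 08:00-14:00, 14:15-20:00.
Gabriel in UTC: 08:00-10:00, 11:00-13:15, 15:15-16:30.
Mei in UTC: 08:45-11:15, 12:30-17:15 (add 2h to convert from UTC-2).
Wei in UTC: 08:15-10:30, 12:00-17:30, 19:15-20:00.
Divya in UTC: 08:00-11:30, 12:00-19:00 (subtract 4h to convert from UTC+4).
Lila ∩ Gabriel: 08:00-10:00, 11:00-13:15, 15:15-16:30.
Lila ∩ Gabriel ∩ Mei: 08:45-10:00, 11:00-11:15, 12:30-13:15, 15:15-16:30.
Lila ∩ Gabriel ∩ Mei ∩ Wei: 08:45-10:00, 12:30-13:15, 15:15-16:30.
Lila ∩ Gabriel ∩ Mei ∩ Wei ∩ Divya: 08:45-10:00, 12:30-13:15, 15:15-16:30.
The longest is 08:45-10:00 at 75 minutes.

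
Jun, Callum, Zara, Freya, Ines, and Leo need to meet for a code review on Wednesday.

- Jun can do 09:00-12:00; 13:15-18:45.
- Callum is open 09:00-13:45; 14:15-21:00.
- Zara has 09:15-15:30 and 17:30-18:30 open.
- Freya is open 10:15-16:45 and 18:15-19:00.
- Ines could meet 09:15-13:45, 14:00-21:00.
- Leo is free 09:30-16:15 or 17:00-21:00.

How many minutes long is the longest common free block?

105

Jun ∩ Callum: 09:00-12:00, 13:15-13:45, 14:15-18:45.
Jun ∩ Callum ∩ Zara: 09:15-12:00, 13:15-13:45, 14:15-15:30, 17:30-18:30.
Jun ∩ Callum ∩ Zara ∩ Freya: 10:15-12:00, 13:15-13:45, 14:15-15:30, 18:15-18:30.
Jun ∩ Callum ∩ Zara ∩ Freya ∩ Ines: 10:15-12:00, 13:15-13:45, 14:15-15:30, 18:15-18:30.
Jun ∩ Callum ∩ Zara ∩ Freya ∩ Ines ∩ Leo: 10:15-12:00, 13:15-13:45, 14:15-15:30, 18:15-18:30.
Those are the intersection windows.
The longest is 10:15-12:00 at 105 minutes.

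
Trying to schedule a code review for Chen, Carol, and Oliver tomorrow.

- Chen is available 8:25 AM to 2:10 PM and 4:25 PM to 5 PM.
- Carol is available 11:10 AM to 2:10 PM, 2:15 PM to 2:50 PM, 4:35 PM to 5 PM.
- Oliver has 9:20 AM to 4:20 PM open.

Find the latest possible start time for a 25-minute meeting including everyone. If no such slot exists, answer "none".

Chen ∩ Carol: 11:10-14:10, 16:35-17:00.
Chen ∩ Carol ∩ Oliver: 11:10-14:10.
The last common window of at least 25 minutes is 11:10-14:10; a 25-minute meeting can start as late as 13:45 and still end by 14:10.

13:45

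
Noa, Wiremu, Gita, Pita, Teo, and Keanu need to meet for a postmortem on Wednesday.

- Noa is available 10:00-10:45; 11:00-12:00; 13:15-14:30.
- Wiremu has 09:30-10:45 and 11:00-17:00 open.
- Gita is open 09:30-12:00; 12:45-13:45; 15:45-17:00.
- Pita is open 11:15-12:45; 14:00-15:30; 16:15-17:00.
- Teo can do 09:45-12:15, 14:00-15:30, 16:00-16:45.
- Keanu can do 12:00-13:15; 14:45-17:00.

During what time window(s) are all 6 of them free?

Noa ∩ Wiremu: 10:00-10:45, 11:00-12:00, 13:15-14:30.
Noa ∩ Wiremu ∩ Gita: 10:00-10:45, 11:00-12:00, 13:15-13:45.
Noa ∩ Wiremu ∩ Gita ∩ Pita: 11:15-12:00.
Noa ∩ Wiremu ∩ Gita ∩ Pita ∩ Teo: 11:15-12:00.
Noa ∩ Wiremu ∩ Gita ∩ Pita ∩ Teo ∩ Keanu: ∅.
There is no time when everyone is free.

none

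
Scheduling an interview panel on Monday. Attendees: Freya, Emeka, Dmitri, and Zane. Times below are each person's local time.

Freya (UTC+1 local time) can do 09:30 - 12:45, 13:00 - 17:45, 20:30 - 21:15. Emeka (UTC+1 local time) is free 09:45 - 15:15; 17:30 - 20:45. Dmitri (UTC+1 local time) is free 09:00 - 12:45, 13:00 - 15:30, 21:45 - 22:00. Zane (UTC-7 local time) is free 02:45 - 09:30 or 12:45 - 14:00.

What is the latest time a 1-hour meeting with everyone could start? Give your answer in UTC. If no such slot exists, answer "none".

13:15

Freya in UTC: 08:30-11:45, 12:00-16:45, 19:30-20:15 (subtract 1h to convert from UTC+1).
Emeka in UTC: 08:45-14:15, 16:30-19:45 (subtract 1h to convert from UTC+1).
Dmitri in UTC: 08:00-11:45, 12:00-14:30, 20:45-21:00 (subtract 1h to convert from UTC+1).
Zane in UTC: 09:45-16:30, 19:45-21:00 (add 7h to convert from UTC-7).
Freya ∩ Emeka: 08:45-11:45, 12:00-14:15, 16:30-16:45, 19:30-19:45.
Freya ∩ Emeka ∩ Dmitri: 08:45-11:45, 12:00-14:15.
Freya ∩ Emeka ∩ Dmitri ∩ Zane: 09:45-11:45, 12:00-14:15.
So the common availability across everyone is 09:45-11:45, 12:00-14:15.
The last common window of at least 60 minutes is 12:00-14:15; a 60-minute meeting can start as late as 13:15 and still end by 14:15.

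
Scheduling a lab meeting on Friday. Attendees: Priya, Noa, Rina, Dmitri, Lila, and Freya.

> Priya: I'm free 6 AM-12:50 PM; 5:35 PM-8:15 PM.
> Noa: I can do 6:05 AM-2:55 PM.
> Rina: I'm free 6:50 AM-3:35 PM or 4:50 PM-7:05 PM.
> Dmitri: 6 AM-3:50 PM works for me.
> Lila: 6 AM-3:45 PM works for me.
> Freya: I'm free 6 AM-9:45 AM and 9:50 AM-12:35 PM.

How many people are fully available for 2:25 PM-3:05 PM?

Rina, Dmitri, and Lila can make the full 14:25-15:05 slot — that's 3.

3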